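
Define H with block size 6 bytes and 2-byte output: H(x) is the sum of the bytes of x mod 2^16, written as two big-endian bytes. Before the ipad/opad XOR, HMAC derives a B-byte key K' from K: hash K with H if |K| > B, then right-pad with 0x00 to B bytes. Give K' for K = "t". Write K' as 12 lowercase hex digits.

740000000000

Key "t" = 74 is 1 byte ≤ B = 6; zero-pad to 6 bytes: K' = 74 00 00 00 00 00.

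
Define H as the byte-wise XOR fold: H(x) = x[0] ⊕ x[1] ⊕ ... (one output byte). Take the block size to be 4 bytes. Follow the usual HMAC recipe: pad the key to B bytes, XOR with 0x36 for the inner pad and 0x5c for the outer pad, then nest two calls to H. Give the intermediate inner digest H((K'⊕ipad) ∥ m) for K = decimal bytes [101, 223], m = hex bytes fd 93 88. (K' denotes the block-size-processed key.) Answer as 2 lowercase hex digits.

5c

Key decimal bytes [101, 223] = 65 df is 2 bytes ≤ B = 4; zero-pad to 4 bytes: K' = 65 df 00 00.
K' ⊕ ipad = 53 e9 36 36.
Inner input = 53 e9 36 36 ∥ fd 93 88.
Inner hash: XOR 53⊕e9⊕36⊕36⊕fd⊕93⊕88 = 5c.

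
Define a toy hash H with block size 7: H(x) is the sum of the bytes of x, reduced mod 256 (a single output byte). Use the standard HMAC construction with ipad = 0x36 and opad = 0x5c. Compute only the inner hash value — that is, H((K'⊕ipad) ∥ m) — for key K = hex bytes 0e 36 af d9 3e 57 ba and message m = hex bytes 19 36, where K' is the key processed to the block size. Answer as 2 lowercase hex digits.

04

Key hex bytes 0e 36 af d9 3e 57 ba is exactly B = 7 bytes: K' = 0e 36 af d9 3e 57 ba.
K' ⊕ ipad = 38 00 99 ef 08 61 8c.
Inner input = 38 00 99 ef 08 61 8c ∥ 19 36.
Inner hash: sum = 56+0+153+239+8+97+140+25+54 = 772; mod 256 = 4 → 04.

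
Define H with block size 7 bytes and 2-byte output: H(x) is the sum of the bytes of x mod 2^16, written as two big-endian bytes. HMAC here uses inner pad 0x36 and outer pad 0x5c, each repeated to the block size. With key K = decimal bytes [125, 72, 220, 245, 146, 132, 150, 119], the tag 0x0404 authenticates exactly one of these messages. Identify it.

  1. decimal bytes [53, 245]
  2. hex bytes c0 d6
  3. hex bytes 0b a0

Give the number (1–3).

Key decimal bytes [125, 72, 220, 245, 146, 132, 150, 119] = 7d 48 dc f5 92 84 96 77 is 8 bytes > B = 7, so hash it first: H(key) = 04 b9, then zero-pad to 7 bytes: K' = 04 b9 00 00 00 00 00.
K' ⊕ ipad = 32 8f 36 36 36 36 36; K' ⊕ opad = 58 e5 5c 5c 5c 5c 5c.
m1: inner = H(32 8f 36 36 36 36 36 35 f5) = 02 f9; tag = H(58 e5 5c 5c 5c 5c 5c 02 f9) = 0404 ← matches
m2: inner = H(32 8f 36 36 36 36 36 c0 d6) = 03 65; tag = H(58 e5 5c 5c 5c 5c 5c 03 65) = 0371
m3: inner = H(32 8f 36 36 36 36 36 0b a0) = 02 7a; tag = H(58 e5 5c 5c 5c 5c 5c 02 7a) = 0385

1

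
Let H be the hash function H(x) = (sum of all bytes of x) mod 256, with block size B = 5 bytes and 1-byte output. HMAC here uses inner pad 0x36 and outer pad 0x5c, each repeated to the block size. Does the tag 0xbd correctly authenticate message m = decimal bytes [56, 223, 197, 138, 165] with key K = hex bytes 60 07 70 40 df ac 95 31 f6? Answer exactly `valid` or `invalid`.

valid

Key hex bytes 60 07 70 40 df ac 95 31 f6 is 9 bytes > B = 5, so hash it first: H(key) = 5e, then zero-pad to 5 bytes: K' = 5e 00 00 00 00.
K' ⊕ ipad = 68 36 36 36 36; K' ⊕ opad = 02 5c 5c 5c 5c.
Inner hash: sum = 104+54+54+54+54+56+223+197+138+165 = 1099; mod 256 = 75 → 4b.
Outer hash (recomputed tag): sum = 2+92+92+92+92+75 = 445; mod 256 = 189 → bd.
Recomputed tag = bd; claimed = bd → match.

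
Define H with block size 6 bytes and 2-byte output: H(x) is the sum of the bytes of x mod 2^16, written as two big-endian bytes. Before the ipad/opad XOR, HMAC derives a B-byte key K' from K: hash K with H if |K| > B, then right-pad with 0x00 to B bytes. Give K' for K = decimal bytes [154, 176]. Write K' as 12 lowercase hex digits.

Key decimal bytes [154, 176] = 9a b0 is 2 bytes ≤ B = 6; zero-pad to 6 bytes: K' = 9a b0 00 00 00 00.

9ab000000000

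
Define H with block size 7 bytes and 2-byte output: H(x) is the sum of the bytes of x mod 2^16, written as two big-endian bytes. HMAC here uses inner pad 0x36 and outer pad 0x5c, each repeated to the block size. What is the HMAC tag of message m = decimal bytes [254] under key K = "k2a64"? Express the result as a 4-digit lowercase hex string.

Key "k2a64" = 6b 32 61 36 34 is 5 bytes ≤ B = 7; zero-pad to 7 bytes: K' = 6b 32 61 36 34 00 00.
K' ⊕ ipad = 5d 04 57 00 02 36 36.  K' ⊕ opad = 37 6e 3d 6a 68 5c 5c.
Inner input = (K'⊕ipad) ∥ m = 5d 04 57 00 02 36 36 ∥ fe.
Inner hash: sum = 93+4+87+0+2+54+54+254 = 548 → 02 24.
Outer input = (K'⊕opad) ∥ inner = 37 6e 3d 6a 68 5c 5c ∥ 02 24.
Outer hash (tag): sum = 55+110+61+106+104+92+92+2+36 = 658 → 02 92.

0292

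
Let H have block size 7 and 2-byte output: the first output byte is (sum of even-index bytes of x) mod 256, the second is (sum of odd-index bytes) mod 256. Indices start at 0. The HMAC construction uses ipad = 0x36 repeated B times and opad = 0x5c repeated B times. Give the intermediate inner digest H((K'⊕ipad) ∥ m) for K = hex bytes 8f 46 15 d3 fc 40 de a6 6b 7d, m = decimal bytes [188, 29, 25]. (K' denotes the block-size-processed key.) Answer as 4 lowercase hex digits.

Key hex bytes 8f 46 15 d3 fc 40 de a6 6b 7d is 10 bytes > B = 7, so hash it first: H(key) = e9 7c, then zero-pad to 7 bytes: K' = e9 7c 00 00 00 00 00.
K' ⊕ ipad = df 4a 36 36 36 36 36.
Inner input = df 4a 36 36 36 36 36 ∥ bc 1d 19.
Inner hash: even-index sum = 414 mod 256 = 158; odd-index sum = 395 mod 256 = 139 → 9e 8b.

9e8b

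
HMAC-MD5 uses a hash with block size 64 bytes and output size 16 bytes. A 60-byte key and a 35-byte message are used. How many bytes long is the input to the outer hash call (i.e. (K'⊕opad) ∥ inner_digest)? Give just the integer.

Key is 60 ≤ 64 bytes, zero-padded: |K'| = 64.
Outer input = (K'⊕opad) ∥ H(inner) → 64 + 16 = 80 bytes.

80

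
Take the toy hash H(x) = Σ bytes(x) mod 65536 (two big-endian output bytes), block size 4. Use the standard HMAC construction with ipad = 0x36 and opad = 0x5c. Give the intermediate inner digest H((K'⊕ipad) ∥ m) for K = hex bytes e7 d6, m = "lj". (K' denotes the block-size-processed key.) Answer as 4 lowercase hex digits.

02f3

Key hex bytes e7 d6 is 2 bytes ≤ B = 4; zero-pad to 4 bytes: K' = e7 d6 00 00.
K' ⊕ ipad = d1 e0 36 36.
Inner input = d1 e0 36 36 ∥ 6c 6a.
Inner hash: sum = 209+224+54+54+108+106 = 755 → 02 f3.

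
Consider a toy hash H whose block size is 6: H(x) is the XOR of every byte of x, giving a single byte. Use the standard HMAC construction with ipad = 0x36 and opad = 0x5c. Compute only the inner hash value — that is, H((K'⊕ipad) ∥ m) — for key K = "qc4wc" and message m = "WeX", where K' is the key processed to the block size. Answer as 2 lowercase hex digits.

Key "qc4wc" = 71 63 34 77 63 is 5 bytes ≤ B = 6; zero-pad to 6 bytes: K' = 71 63 34 77 63 00.
K' ⊕ ipad = 47 55 02 41 55 36.
Inner input = 47 55 02 41 55 36 ∥ 57 65 58.
Inner hash: XOR 47⊕55⊕02⊕41⊕55⊕36⊕57⊕65⊕58 = 58.

58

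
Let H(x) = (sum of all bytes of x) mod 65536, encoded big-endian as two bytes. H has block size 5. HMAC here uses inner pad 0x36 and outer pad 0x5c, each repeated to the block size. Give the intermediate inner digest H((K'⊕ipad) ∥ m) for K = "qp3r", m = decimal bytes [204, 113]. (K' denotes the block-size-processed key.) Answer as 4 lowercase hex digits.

0249

Key "qp3r" = 71 70 33 72 is 4 bytes ≤ B = 5; zero-pad to 5 bytes: K' = 71 70 33 72 00.
K' ⊕ ipad = 47 46 05 44 36.
Inner input = 47 46 05 44 36 ∥ cc 71.
Inner hash: sum = 71+70+5+68+54+204+113 = 585 → 02 49.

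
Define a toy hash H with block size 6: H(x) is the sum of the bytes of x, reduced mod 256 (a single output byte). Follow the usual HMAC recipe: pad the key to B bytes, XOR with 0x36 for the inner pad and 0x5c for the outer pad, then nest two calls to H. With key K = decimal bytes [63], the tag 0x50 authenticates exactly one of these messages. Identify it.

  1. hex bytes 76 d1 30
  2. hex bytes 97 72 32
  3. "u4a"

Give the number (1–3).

3

Key decimal bytes [63] = 3f is 1 byte ≤ B = 6; zero-pad to 6 bytes: K' = 3f 00 00 00 00 00.
K' ⊕ ipad = 09 36 36 36 36 36; K' ⊕ opad = 63 5c 5c 5c 5c 5c.
m1: inner = H(09 36 36 36 36 36 76 d1 30) = 8e; tag = H(63 5c 5c 5c 5c 5c 8e) = bd
m2: inner = H(09 36 36 36 36 36 97 72 32) = 52; tag = H(63 5c 5c 5c 5c 5c 52) = 81
m3: inner = H(09 36 36 36 36 36 75 34 61) = 21; tag = H(63 5c 5c 5c 5c 5c 21) = 50 ← matches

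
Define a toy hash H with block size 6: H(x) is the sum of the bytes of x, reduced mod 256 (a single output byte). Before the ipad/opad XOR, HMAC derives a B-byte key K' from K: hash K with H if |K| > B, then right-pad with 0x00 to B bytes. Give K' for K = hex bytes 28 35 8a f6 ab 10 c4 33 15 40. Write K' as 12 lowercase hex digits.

e40000000000

|K| = 10 > B = 6, so first hash the key.
H(K): sum = 40+53+138+246+171+16+196+51+21+64 = 996; mod 256 = 228 → e4.
Zero-pad H(K) = e4 to 6 bytes: K' = e4 00 00 00 00 00.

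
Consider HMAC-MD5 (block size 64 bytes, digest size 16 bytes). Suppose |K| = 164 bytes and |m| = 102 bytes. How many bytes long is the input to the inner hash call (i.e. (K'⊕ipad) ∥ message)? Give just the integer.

Key is 164 > 64 bytes, so it is hashed to 16 bytes then zero-padded to 64: |K'| = 64.
Inner input = (K'⊕ipad) ∥ m → 64 + 102 = 166 bytes.

166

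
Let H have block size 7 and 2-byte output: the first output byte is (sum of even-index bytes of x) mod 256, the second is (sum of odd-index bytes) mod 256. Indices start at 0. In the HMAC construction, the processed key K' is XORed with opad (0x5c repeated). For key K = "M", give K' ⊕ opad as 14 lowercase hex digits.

Key "M" = 4d is 1 byte ≤ B = 7; zero-pad to 7 bytes: K' = 4d 00 00 00 00 00 00.
XOR each byte with 0x5c: 4d⊕5c=11, 00⊕5c=5c, 00⊕5c=5c, 00⊕5c=5c, 00⊕5c=5c, 00⊕5c=5c, 00⊕5c=5c.

115c5c5c5c5c5c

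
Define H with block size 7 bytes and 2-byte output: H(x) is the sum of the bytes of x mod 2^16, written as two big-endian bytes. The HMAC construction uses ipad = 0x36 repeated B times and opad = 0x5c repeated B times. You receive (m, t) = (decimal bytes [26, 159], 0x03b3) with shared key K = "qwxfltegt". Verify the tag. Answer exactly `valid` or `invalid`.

Key "qwxfltegt" = 71 77 78 66 6c 74 65 67 74 is 9 bytes > B = 7, so hash it first: H(key) = 03 e6, then zero-pad to 7 bytes: K' = 03 e6 00 00 00 00 00.
K' ⊕ ipad = 35 d0 36 36 36 36 36; K' ⊕ opad = 5f ba 5c 5c 5c 5c 5c.
Inner hash: sum = 53+208+54+54+54+54+54+26+159 = 716 → 02 cc.
Outer hash (recomputed tag): sum = 95+186+92+92+92+92+92+2+204 = 947 → 03 b3.
Recomputed tag = 03b3; claimed = 03b3 → match.

valid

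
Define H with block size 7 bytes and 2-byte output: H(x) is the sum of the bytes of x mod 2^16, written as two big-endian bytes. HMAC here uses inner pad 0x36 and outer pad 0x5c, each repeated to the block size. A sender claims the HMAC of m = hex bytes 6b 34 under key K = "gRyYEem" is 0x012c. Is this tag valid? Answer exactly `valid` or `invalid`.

valid

Key "gRyYEem" = 67 52 79 59 45 65 6d is exactly B = 7 bytes: K' = 67 52 79 59 45 65 6d.
K' ⊕ ipad = 51 64 4f 6f 73 53 5b; K' ⊕ opad = 3b 0e 25 05 19 39 31.
Inner hash: sum = 81+100+79+111+115+83+91+107+52 = 819 → 03 33.
Outer hash (recomputed tag): sum = 59+14+37+5+25+57+49+3+51 = 300 → 01 2c.
Recomputed tag = 012c; claimed = 012c → match.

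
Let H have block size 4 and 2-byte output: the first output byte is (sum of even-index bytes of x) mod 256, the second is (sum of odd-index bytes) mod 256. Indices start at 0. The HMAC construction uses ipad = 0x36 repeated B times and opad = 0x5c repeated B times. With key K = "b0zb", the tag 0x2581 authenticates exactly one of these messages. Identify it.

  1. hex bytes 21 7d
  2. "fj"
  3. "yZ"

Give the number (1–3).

1

Key "b0zb" = 62 30 7a 62 is exactly B = 4 bytes: K' = 62 30 7a 62.
K' ⊕ ipad = 54 06 4c 54; K' ⊕ opad = 3e 6c 26 3e.
m1: inner = H(54 06 4c 54 21 7d) = c1 d7; tag = H(3e 6c 26 3e c1 d7) = 2581 ← matches
m2: inner = H(54 06 4c 54 66 6a) = 06 c4; tag = H(3e 6c 26 3e 06 c4) = 6a6e
m3: inner = H(54 06 4c 54 79 5a) = 19 b4; tag = H(3e 6c 26 3e 19 b4) = 7d5e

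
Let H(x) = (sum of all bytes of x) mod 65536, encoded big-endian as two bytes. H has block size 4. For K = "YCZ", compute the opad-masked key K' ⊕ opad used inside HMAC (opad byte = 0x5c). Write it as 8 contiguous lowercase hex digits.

051f065c

Key "YCZ" = 59 43 5a is 3 bytes ≤ B = 4; zero-pad to 4 bytes: K' = 59 43 5a 00.
XOR each byte with 0x5c: 59⊕5c=05, 43⊕5c=1f, 5a⊕5c=06, 00⊕5c=5c.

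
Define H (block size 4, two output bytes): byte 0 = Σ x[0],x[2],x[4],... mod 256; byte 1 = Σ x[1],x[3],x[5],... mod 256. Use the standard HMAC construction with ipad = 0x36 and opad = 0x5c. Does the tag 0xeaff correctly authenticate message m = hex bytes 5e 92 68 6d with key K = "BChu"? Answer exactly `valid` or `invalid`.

Key "BChu" = 42 43 68 75 is exactly B = 4 bytes: K' = 42 43 68 75.
K' ⊕ ipad = 74 75 5e 43; K' ⊕ opad = 1e 1f 34 29.
Inner hash: even-index sum = 408 mod 256 = 152; odd-index sum = 439 mod 256 = 183 → 98 b7.
Outer hash (recomputed tag): even-index sum = 234 mod 256 = 234; odd-index sum = 255 mod 256 = 255 → ea ff.
Recomputed tag = eaff; claimed = eaff → match.

valid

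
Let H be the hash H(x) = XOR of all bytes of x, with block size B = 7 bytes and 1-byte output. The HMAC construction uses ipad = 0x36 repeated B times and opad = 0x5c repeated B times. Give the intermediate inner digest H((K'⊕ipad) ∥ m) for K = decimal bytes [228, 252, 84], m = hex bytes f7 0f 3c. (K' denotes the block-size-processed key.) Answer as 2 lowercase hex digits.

be

Key decimal bytes [228, 252, 84] = e4 fc 54 is 3 bytes ≤ B = 7; zero-pad to 7 bytes: K' = e4 fc 54 00 00 00 00.
K' ⊕ ipad = d2 ca 62 36 36 36 36.
Inner input = d2 ca 62 36 36 36 36 ∥ f7 0f 3c.
Inner hash: XOR d2⊕ca⊕62⊕36⊕36⊕36⊕36⊕f7⊕0f⊕3c = be.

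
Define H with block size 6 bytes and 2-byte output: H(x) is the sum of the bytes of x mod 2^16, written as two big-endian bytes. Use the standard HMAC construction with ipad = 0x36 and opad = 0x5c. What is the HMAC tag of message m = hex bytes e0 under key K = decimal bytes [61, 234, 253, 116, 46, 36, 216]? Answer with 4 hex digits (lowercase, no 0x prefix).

Key decimal bytes [61, 234, 253, 116, 46, 36, 216] = 3d ea fd 74 2e 24 d8 is 7 bytes > B = 6, so hash it first: H(key) = 03 c2, then zero-pad to 6 bytes: K' = 03 c2 00 00 00 00.
K' ⊕ ipad = 35 f4 36 36 36 36.  K' ⊕ opad = 5f 9e 5c 5c 5c 5c.
Inner input = (K'⊕ipad) ∥ m = 35 f4 36 36 36 36 ∥ e0.
Inner hash: sum = 53+244+54+54+54+54+224 = 737 → 02 e1.
Outer input = (K'⊕opad) ∥ inner = 5f 9e 5c 5c 5c 5c ∥ 02 e1.
Outer hash (tag): sum = 95+158+92+92+92+92+2+225 = 848 → 03 50.

0350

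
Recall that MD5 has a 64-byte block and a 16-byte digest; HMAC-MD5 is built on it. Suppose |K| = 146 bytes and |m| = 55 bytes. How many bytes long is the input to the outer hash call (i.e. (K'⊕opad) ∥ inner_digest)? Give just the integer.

Key is 146 > 64 bytes, so it is hashed to 16 bytes then zero-padded to 64: |K'| = 64.
Outer input = (K'⊕opad) ∥ H(inner) → 64 + 16 = 80 bytes.

80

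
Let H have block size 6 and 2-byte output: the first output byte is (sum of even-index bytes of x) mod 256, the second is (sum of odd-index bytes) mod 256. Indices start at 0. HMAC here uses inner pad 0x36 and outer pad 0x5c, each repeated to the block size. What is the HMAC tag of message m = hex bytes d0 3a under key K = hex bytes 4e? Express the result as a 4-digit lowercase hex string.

7ef0

Key hex bytes 4e is 1 byte ≤ B = 6; zero-pad to 6 bytes: K' = 4e 00 00 00 00 00.
K' ⊕ ipad = 78 36 36 36 36 36.  K' ⊕ opad = 12 5c 5c 5c 5c 5c.
Inner input = (K'⊕ipad) ∥ m = 78 36 36 36 36 36 ∥ d0 3a.
Inner hash: even-index sum = 436 mod 256 = 180; odd-index sum = 220 mod 256 = 220 → b4 dc.
Outer input = (K'⊕opad) ∥ inner = 12 5c 5c 5c 5c 5c ∥ b4 dc.
Outer hash (tag): even-index sum = 382 mod 256 = 126; odd-index sum = 496 mod 256 = 240 → 7e f0.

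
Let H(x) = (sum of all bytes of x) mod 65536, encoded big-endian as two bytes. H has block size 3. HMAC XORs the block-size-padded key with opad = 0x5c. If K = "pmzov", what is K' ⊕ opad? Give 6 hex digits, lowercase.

Key "pmzov" = 70 6d 7a 6f 76 is 5 bytes > B = 3, so hash it first: H(key) = 02 3c, then zero-pad to 3 bytes: K' = 02 3c 00.
XOR each byte with 0x5c: 02⊕5c=5e, 3c⊕5c=60, 00⊕5c=5c.

5e605c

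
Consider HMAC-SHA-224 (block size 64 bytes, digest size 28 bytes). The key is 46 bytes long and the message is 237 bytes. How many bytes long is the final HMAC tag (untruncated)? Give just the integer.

The tag is one SHA-224 digest: 28 bytes.

28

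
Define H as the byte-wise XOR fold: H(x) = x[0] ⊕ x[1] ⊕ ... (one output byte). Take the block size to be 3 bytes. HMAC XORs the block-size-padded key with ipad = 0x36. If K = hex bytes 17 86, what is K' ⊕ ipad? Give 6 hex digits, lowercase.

Key hex bytes 17 86 is 2 bytes ≤ B = 3; zero-pad to 3 bytes: K' = 17 86 00.
XOR each byte with 0x36: 17⊕36=21, 86⊕36=b0, 00⊕36=36.

21b036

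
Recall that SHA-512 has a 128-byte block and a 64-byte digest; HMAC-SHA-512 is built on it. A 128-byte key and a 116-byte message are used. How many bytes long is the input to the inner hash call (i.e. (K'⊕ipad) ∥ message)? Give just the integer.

244

Key is 128 ≤ 128 bytes, zero-padded: |K'| = 128.
Inner input = (K'⊕ipad) ∥ m → 128 + 116 = 244 bytes.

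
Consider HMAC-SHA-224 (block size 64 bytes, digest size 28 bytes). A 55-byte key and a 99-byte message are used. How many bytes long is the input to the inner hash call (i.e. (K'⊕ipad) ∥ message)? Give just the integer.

Key is 55 ≤ 64 bytes, zero-padded: |K'| = 64.
Inner input = (K'⊕ipad) ∥ m → 64 + 99 = 163 bytes.

163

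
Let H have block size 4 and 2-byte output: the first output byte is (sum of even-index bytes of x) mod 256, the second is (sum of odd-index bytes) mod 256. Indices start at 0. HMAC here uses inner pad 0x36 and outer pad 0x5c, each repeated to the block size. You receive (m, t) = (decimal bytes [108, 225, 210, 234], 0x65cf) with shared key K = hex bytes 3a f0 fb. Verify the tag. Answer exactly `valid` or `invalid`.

invalid

Key hex bytes 3a f0 fb is 3 bytes ≤ B = 4; zero-pad to 4 bytes: K' = 3a f0 fb 00.
K' ⊕ ipad = 0c c6 cd 36; K' ⊕ opad = 66 ac a7 5c.
Inner hash: even-index sum = 535 mod 256 = 23; odd-index sum = 711 mod 256 = 199 → 17 c7.
Outer hash (recomputed tag): even-index sum = 292 mod 256 = 36; odd-index sum = 463 mod 256 = 207 → 24 cf.
Recomputed tag = 24cf; claimed = 65cf → mismatch.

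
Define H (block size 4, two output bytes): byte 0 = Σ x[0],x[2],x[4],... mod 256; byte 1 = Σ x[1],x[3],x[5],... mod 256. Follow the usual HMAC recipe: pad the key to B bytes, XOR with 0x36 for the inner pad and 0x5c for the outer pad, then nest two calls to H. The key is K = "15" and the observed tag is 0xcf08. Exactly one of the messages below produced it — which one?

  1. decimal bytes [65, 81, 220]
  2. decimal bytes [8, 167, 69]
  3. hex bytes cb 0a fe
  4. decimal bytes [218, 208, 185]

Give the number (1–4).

Key "15" = 31 35 is 2 bytes ≤ B = 4; zero-pad to 4 bytes: K' = 31 35 00 00.
K' ⊕ ipad = 07 03 36 36; K' ⊕ opad = 6d 69 5c 5c.
m1: inner = H(07 03 36 36 41 51 dc) = 5a 8a; tag = H(6d 69 5c 5c 5a 8a) = 234f
m2: inner = H(07 03 36 36 08 a7 45) = 8a e0; tag = H(6d 69 5c 5c 8a e0) = 53a5
m3: inner = H(07 03 36 36 cb 0a fe) = 06 43; tag = H(6d 69 5c 5c 06 43) = cf08 ← matches
m4: inner = H(07 03 36 36 da d0 b9) = d0 09; tag = H(6d 69 5c 5c d0 09) = 99ce

3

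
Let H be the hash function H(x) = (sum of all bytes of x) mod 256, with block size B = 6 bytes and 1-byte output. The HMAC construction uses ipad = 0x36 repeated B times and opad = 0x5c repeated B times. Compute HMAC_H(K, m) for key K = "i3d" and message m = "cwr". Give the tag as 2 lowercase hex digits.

94

Key "i3d" = 69 33 64 is 3 bytes ≤ B = 6; zero-pad to 6 bytes: K' = 69 33 64 00 00 00.
K' ⊕ ipad = 5f 05 52 36 36 36.  K' ⊕ opad = 35 6f 38 5c 5c 5c.
Inner input = (K'⊕ipad) ∥ m = 5f 05 52 36 36 36 ∥ 63 77 72.
Inner hash: sum = 95+5+82+54+54+54+99+119+114 = 676; mod 256 = 164 → a4.
Outer input = (K'⊕opad) ∥ inner = 35 6f 38 5c 5c 5c ∥ a4.
Outer hash (tag): sum = 53+111+56+92+92+92+164 = 660; mod 256 = 148 → 94.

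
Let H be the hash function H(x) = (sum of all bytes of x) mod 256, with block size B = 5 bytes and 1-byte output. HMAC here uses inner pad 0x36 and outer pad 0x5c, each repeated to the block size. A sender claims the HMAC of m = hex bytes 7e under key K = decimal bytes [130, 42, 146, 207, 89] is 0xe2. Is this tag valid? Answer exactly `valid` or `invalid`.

Key decimal bytes [130, 42, 146, 207, 89] = 82 2a 92 cf 59 is exactly B = 5 bytes: K' = 82 2a 92 cf 59.
K' ⊕ ipad = b4 1c a4 f9 6f; K' ⊕ opad = de 76 ce 93 05.
Inner hash: sum = 180+28+164+249+111+126 = 858; mod 256 = 90 → 5a.
Outer hash (recomputed tag): sum = 222+118+206+147+5+90 = 788; mod 256 = 20 → 14.
Recomputed tag = 14; claimed = e2 → mismatch.

invalid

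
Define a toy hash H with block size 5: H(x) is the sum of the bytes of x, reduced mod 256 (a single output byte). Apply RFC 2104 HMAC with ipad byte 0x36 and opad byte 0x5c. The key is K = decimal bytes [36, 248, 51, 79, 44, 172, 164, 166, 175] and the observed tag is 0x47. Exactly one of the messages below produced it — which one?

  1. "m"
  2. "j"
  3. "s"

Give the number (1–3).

3

Key decimal bytes [36, 248, 51, 79, 44, 172, 164, 166, 175] = 24 f8 33 4f 2c ac a4 a6 af is 9 bytes > B = 5, so hash it first: H(key) = 6f, then zero-pad to 5 bytes: K' = 6f 00 00 00 00.
K' ⊕ ipad = 59 36 36 36 36; K' ⊕ opad = 33 5c 5c 5c 5c.
m1: inner = H(59 36 36 36 36 6d) = 9e; tag = H(33 5c 5c 5c 5c 9e) = 41
m2: inner = H(59 36 36 36 36 6a) = 9b; tag = H(33 5c 5c 5c 5c 9b) = 3e
m3: inner = H(59 36 36 36 36 73) = a4; tag = H(33 5c 5c 5c 5c a4) = 47 ← matches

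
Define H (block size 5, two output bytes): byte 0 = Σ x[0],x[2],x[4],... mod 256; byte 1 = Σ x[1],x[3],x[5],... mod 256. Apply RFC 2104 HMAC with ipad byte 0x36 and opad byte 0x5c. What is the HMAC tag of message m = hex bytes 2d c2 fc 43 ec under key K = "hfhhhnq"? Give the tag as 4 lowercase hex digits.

Key "hfhhhnq" = 68 66 68 68 68 6e 71 is 7 bytes > B = 5, so hash it first: H(key) = a9 3c, then zero-pad to 5 bytes: K' = a9 3c 00 00 00.
K' ⊕ ipad = 9f 0a 36 36 36.  K' ⊕ opad = f5 60 5c 5c 5c.
Inner input = (K'⊕ipad) ∥ m = 9f 0a 36 36 36 ∥ 2d c2 fc 43 ec.
Inner hash: even-index sum = 528 mod 256 = 16; odd-index sum = 597 mod 256 = 85 → 10 55.
Outer input = (K'⊕opad) ∥ inner = f5 60 5c 5c 5c ∥ 10 55.
Outer hash (tag): even-index sum = 514 mod 256 = 2; odd-index sum = 204 mod 256 = 204 → 02 cc.

02cc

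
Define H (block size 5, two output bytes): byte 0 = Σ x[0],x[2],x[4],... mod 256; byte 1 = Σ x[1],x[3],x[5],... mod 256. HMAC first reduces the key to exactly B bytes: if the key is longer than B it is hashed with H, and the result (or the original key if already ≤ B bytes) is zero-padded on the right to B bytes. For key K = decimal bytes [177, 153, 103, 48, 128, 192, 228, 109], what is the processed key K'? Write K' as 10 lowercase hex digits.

|K| = 8 > B = 5, so first hash the key.
H(K): even-index sum = 636 mod 256 = 124; odd-index sum = 502 mod 256 = 246 → 7c f6.
Zero-pad H(K) = 7c f6 to 5 bytes: K' = 7c f6 00 00 00.

7cf6000000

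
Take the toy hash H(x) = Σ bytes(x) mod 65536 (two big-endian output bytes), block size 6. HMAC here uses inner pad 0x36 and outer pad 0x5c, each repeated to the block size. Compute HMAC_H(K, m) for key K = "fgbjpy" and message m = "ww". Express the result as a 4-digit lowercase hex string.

Key "fgbjpy" = 66 67 62 6a 70 79 is exactly B = 6 bytes: K' = 66 67 62 6a 70 79.
K' ⊕ ipad = 50 51 54 5c 46 4f.  K' ⊕ opad = 3a 3b 3e 36 2c 25.
Inner input = (K'⊕ipad) ∥ m = 50 51 54 5c 46 4f ∥ 77 77.
Inner hash: sum = 80+81+84+92+70+79+119+119 = 724 → 02 d4.
Outer input = (K'⊕opad) ∥ inner = 3a 3b 3e 36 2c 25 ∥ 02 d4.
Outer hash (tag): sum = 58+59+62+54+44+37+2+212 = 528 → 02 10.

0210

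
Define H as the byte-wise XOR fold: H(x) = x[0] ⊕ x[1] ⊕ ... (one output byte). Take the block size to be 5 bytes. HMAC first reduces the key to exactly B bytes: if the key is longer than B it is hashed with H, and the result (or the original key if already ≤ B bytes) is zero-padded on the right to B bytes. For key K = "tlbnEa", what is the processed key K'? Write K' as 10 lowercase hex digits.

3000000000

|K| = 6 > B = 5, so first hash the key.
H(K): XOR 74⊕6c⊕62⊕6e⊕45⊕61 = 30.
Zero-pad H(K) = 30 to 5 bytes: K' = 30 00 00 00 00.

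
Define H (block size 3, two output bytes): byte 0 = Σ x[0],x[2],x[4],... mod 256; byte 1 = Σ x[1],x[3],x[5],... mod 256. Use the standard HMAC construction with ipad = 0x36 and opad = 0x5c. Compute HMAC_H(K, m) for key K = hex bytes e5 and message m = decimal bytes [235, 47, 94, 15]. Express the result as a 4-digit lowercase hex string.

Key hex bytes e5 is 1 byte ≤ B = 3; zero-pad to 3 bytes: K' = e5 00 00.
K' ⊕ ipad = d3 36 36.  K' ⊕ opad = b9 5c 5c.
Inner input = (K'⊕ipad) ∥ m = d3 36 36 ∥ eb 2f 5e 0f.
Inner hash: even-index sum = 327 mod 256 = 71; odd-index sum = 383 mod 256 = 127 → 47 7f.
Outer input = (K'⊕opad) ∥ inner = b9 5c 5c ∥ 47 7f.
Outer hash (tag): even-index sum = 404 mod 256 = 148; odd-index sum = 163 mod 256 = 163 → 94 a3.

94a3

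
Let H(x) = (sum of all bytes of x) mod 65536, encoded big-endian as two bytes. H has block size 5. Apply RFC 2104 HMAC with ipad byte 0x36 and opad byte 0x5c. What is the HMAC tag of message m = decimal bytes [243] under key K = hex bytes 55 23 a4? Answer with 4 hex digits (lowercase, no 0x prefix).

Key hex bytes 55 23 a4 is 3 bytes ≤ B = 5; zero-pad to 5 bytes: K' = 55 23 a4 00 00.
K' ⊕ ipad = 63 15 92 36 36.  K' ⊕ opad = 09 7f f8 5c 5c.
Inner input = (K'⊕ipad) ∥ m = 63 15 92 36 36 ∥ f3.
Inner hash: sum = 99+21+146+54+54+243 = 617 → 02 69.
Outer input = (K'⊕opad) ∥ inner = 09 7f f8 5c 5c ∥ 02 69.
Outer hash (tag): sum = 9+127+248+92+92+2+105 = 675 → 02 a3.

02a3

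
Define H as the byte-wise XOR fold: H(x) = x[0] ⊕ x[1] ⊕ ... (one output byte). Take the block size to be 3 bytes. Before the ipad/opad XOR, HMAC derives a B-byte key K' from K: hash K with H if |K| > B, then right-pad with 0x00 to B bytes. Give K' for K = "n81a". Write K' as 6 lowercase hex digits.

060000

|K| = 4 > B = 3, so first hash the key.
H(K): XOR 6e⊕38⊕31⊕61 = 06.
Zero-pad H(K) = 06 to 3 bytes: K' = 06 00 00.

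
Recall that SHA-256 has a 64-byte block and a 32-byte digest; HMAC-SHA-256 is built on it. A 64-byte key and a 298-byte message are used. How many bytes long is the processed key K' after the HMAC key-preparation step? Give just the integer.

Key is 64 ≤ 64 bytes, zero-padded: |K'| = 64.

64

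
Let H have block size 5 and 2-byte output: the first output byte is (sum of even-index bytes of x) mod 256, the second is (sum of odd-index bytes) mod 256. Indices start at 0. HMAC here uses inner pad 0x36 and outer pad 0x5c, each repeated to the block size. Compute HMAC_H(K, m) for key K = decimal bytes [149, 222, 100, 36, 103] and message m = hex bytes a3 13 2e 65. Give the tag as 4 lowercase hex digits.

07b8

Key decimal bytes [149, 222, 100, 36, 103] = 95 de 64 24 67 is exactly B = 5 bytes: K' = 95 de 64 24 67.
K' ⊕ ipad = a3 e8 52 12 51.  K' ⊕ opad = c9 82 38 78 3b.
Inner input = (K'⊕ipad) ∥ m = a3 e8 52 12 51 ∥ a3 13 2e 65.
Inner hash: even-index sum = 446 mod 256 = 190; odd-index sum = 459 mod 256 = 203 → be cb.
Outer input = (K'⊕opad) ∥ inner = c9 82 38 78 3b ∥ be cb.
Outer hash (tag): even-index sum = 519 mod 256 = 7; odd-index sum = 440 mod 256 = 184 → 07 b8.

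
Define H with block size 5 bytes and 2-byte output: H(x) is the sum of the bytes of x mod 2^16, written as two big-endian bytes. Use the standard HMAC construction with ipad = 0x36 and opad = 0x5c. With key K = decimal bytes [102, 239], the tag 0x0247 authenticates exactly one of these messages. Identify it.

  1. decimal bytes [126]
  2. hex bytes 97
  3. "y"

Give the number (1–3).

Key decimal bytes [102, 239] = 66 ef is 2 bytes ≤ B = 5; zero-pad to 5 bytes: K' = 66 ef 00 00 00.
K' ⊕ ipad = 50 d9 36 36 36; K' ⊕ opad = 3a b3 5c 5c 5c.
m1: inner = H(50 d9 36 36 36 7e) = 02 49; tag = H(3a b3 5c 5c 5c 02 49) = 024c
m2: inner = H(50 d9 36 36 36 97) = 02 62; tag = H(3a b3 5c 5c 5c 02 62) = 0265
m3: inner = H(50 d9 36 36 36 79) = 02 44; tag = H(3a b3 5c 5c 5c 02 44) = 0247 ← matches

3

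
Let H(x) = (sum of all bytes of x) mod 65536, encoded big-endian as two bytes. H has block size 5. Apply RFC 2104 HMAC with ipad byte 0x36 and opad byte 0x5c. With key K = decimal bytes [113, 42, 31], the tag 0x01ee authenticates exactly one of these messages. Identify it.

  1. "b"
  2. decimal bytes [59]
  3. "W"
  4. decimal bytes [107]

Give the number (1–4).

Key decimal bytes [113, 42, 31] = 71 2a 1f is 3 bytes ≤ B = 5; zero-pad to 5 bytes: K' = 71 2a 1f 00 00.
K' ⊕ ipad = 47 1c 29 36 36; K' ⊕ opad = 2d 76 43 5c 5c.
m1: inner = H(47 1c 29 36 36 62) = 01 5a; tag = H(2d 76 43 5c 5c 01 5a) = 01f9
m2: inner = H(47 1c 29 36 36 3b) = 01 33; tag = H(2d 76 43 5c 5c 01 33) = 01d2
m3: inner = H(47 1c 29 36 36 57) = 01 4f; tag = H(2d 76 43 5c 5c 01 4f) = 01ee ← matches
m4: inner = H(47 1c 29 36 36 6b) = 01 63; tag = H(2d 76 43 5c 5c 01 63) = 0202

3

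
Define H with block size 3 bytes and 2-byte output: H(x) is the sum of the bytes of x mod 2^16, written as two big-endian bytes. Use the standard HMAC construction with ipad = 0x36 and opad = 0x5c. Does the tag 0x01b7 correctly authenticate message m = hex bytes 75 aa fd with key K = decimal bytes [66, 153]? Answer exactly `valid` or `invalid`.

valid

Key decimal bytes [66, 153] = 42 99 is 2 bytes ≤ B = 3; zero-pad to 3 bytes: K' = 42 99 00.
K' ⊕ ipad = 74 af 36; K' ⊕ opad = 1e c5 5c.
Inner hash: sum = 116+175+54+117+170+253 = 885 → 03 75.
Outer hash (recomputed tag): sum = 30+197+92+3+117 = 439 → 01 b7.
Recomputed tag = 01b7; claimed = 01b7 → match.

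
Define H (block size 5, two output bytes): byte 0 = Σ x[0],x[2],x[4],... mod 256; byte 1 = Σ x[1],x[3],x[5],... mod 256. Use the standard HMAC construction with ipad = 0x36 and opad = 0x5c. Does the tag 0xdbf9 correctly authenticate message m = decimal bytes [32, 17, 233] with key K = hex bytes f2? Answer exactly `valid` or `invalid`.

valid

Key hex bytes f2 is 1 byte ≤ B = 5; zero-pad to 5 bytes: K' = f2 00 00 00 00.
K' ⊕ ipad = c4 36 36 36 36; K' ⊕ opad = ae 5c 5c 5c 5c.
Inner hash: even-index sum = 321 mod 256 = 65; odd-index sum = 373 mod 256 = 117 → 41 75.
Outer hash (recomputed tag): even-index sum = 475 mod 256 = 219; odd-index sum = 249 mod 256 = 249 → db f9.
Recomputed tag = dbf9; claimed = dbf9 → match.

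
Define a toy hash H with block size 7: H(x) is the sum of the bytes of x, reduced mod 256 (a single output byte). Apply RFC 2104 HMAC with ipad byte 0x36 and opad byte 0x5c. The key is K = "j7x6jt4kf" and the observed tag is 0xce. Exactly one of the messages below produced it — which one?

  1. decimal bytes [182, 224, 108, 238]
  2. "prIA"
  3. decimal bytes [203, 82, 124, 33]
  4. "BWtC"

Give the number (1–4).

1

Key "j7x6jt4kf" = 6a 37 78 36 6a 74 34 6b 66 is 9 bytes > B = 7, so hash it first: H(key) = 32, then zero-pad to 7 bytes: K' = 32 00 00 00 00 00 00.
K' ⊕ ipad = 04 36 36 36 36 36 36; K' ⊕ opad = 6e 5c 5c 5c 5c 5c 5c.
m1: inner = H(04 36 36 36 36 36 36 b6 e0 6c ee) = 38; tag = H(6e 5c 5c 5c 5c 5c 5c 38) = ce ← matches
m2: inner = H(04 36 36 36 36 36 36 70 72 49 41) = b4; tag = H(6e 5c 5c 5c 5c 5c 5c b4) = 4a
m3: inner = H(04 36 36 36 36 36 36 cb 52 7c 21) = 02; tag = H(6e 5c 5c 5c 5c 5c 5c 02) = 98
m4: inner = H(04 36 36 36 36 36 36 42 57 74 43) = 98; tag = H(6e 5c 5c 5c 5c 5c 5c 98) = 2e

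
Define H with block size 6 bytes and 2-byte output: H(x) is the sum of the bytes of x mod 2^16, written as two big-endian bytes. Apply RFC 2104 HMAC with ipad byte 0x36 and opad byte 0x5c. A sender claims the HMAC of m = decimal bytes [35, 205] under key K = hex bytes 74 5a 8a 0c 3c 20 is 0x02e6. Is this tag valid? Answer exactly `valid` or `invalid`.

Key hex bytes 74 5a 8a 0c 3c 20 is exactly B = 6 bytes: K' = 74 5a 8a 0c 3c 20.
K' ⊕ ipad = 42 6c bc 3a 0a 16; K' ⊕ opad = 28 06 d6 50 60 7c.
Inner hash: sum = 66+108+188+58+10+22+35+205 = 692 → 02 b4.
Outer hash (recomputed tag): sum = 40+6+214+80+96+124+2+180 = 742 → 02 e6.
Recomputed tag = 02e6; claimed = 02e6 → match.

valid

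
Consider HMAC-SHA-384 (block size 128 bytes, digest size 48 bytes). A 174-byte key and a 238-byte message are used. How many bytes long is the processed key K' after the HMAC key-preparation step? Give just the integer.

Key is 174 > 128 bytes, so it is hashed to 48 bytes then zero-padded to 128: |K'| = 128.

128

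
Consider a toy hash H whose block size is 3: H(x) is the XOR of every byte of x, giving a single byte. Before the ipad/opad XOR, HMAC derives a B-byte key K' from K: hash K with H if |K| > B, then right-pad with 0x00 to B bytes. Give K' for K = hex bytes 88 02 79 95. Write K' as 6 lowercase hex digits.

660000

|K| = 4 > B = 3, so first hash the key.
H(K): XOR 88⊕02⊕79⊕95 = 66.
Zero-pad H(K) = 66 to 3 bytes: K' = 66 00 00.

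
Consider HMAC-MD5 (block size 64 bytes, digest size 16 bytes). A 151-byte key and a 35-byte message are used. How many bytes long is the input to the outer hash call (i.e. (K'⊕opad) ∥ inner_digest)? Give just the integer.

80

Key is 151 > 64 bytes, so it is hashed to 16 bytes then zero-padded to 64: |K'| = 64.
Outer input = (K'⊕opad) ∥ H(inner) → 64 + 16 = 80 bytes.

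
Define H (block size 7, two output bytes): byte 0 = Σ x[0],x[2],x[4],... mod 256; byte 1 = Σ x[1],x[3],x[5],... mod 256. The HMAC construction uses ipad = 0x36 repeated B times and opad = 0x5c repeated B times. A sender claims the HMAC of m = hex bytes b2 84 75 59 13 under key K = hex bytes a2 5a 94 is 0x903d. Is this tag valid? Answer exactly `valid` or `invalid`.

valid

Key hex bytes a2 5a 94 is 3 bytes ≤ B = 7; zero-pad to 7 bytes: K' = a2 5a 94 00 00 00 00.
K' ⊕ ipad = 94 6c a2 36 36 36 36; K' ⊕ opad = fe 06 c8 5c 5c 5c 5c.
Inner hash: even-index sum = 639 mod 256 = 127; odd-index sum = 530 mod 256 = 18 → 7f 12.
Outer hash (recomputed tag): even-index sum = 656 mod 256 = 144; odd-index sum = 317 mod 256 = 61 → 90 3d.
Recomputed tag = 903d; claimed = 903d → match.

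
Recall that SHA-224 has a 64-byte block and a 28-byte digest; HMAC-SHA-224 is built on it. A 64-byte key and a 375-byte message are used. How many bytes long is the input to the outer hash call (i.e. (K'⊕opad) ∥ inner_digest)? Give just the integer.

92

Key is 64 ≤ 64 bytes, zero-padded: |K'| = 64.
Outer input = (K'⊕opad) ∥ H(inner) → 64 + 28 = 92 bytes.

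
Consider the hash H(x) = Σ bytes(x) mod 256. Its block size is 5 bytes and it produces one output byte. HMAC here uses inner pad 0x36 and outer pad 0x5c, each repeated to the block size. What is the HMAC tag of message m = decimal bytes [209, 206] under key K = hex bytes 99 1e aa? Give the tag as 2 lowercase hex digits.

33

Key hex bytes 99 1e aa is 3 bytes ≤ B = 5; zero-pad to 5 bytes: K' = 99 1e aa 00 00.
K' ⊕ ipad = af 28 9c 36 36.  K' ⊕ opad = c5 42 f6 5c 5c.
Inner input = (K'⊕ipad) ∥ m = af 28 9c 36 36 ∥ d1 ce.
Inner hash: sum = 175+40+156+54+54+209+206 = 894; mod 256 = 126 → 7e.
Outer input = (K'⊕opad) ∥ inner = c5 42 f6 5c 5c ∥ 7e.
Outer hash (tag): sum = 197+66+246+92+92+126 = 819; mod 256 = 51 → 33.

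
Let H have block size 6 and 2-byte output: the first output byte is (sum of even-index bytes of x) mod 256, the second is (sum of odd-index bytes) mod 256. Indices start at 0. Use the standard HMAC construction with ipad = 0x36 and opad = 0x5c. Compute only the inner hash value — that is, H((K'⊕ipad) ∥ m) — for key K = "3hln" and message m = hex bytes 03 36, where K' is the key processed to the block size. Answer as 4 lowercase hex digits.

9822

Key "3hln" = 33 68 6c 6e is 4 bytes ≤ B = 6; zero-pad to 6 bytes: K' = 33 68 6c 6e 00 00.
K' ⊕ ipad = 05 5e 5a 58 36 36.
Inner input = 05 5e 5a 58 36 36 ∥ 03 36.
Inner hash: even-index sum = 152 mod 256 = 152; odd-index sum = 290 mod 256 = 34 → 98 22.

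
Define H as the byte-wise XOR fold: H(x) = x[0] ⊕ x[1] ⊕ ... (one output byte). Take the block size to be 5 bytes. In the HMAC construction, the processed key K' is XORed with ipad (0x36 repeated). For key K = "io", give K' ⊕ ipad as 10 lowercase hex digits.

Key "io" = 69 6f is 2 bytes ≤ B = 5; zero-pad to 5 bytes: K' = 69 6f 00 00 00.
XOR each byte with 0x36: 69⊕36=5f, 6f⊕36=59, 00⊕36=36, 00⊕36=36, 00⊕36=36.

5f59363636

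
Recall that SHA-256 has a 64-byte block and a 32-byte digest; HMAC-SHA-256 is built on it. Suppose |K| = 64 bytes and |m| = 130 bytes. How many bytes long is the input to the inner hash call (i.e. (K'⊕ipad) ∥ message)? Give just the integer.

Key is 64 ≤ 64 bytes, zero-padded: |K'| = 64.
Inner input = (K'⊕ipad) ∥ m → 64 + 130 = 194 bytes.

194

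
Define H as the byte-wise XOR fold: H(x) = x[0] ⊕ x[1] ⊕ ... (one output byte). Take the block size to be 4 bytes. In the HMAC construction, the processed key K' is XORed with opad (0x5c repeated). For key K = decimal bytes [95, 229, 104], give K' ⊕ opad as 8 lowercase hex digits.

03b9345c

Key decimal bytes [95, 229, 104] = 5f e5 68 is 3 bytes ≤ B = 4; zero-pad to 4 bytes: K' = 5f e5 68 00.
XOR each byte with 0x5c: 5f⊕5c=03, e5⊕5c=b9, 68⊕5c=34, 00⊕5c=5c.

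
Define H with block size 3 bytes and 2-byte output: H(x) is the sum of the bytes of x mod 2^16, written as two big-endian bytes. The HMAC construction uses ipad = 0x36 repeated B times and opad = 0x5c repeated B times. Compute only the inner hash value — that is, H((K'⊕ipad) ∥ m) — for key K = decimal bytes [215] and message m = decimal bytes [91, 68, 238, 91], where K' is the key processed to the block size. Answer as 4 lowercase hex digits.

Key decimal bytes [215] = d7 is 1 byte ≤ B = 3; zero-pad to 3 bytes: K' = d7 00 00.
K' ⊕ ipad = e1 36 36.
Inner input = e1 36 36 ∥ 5b 44 ee 5b.
Inner hash: sum = 225+54+54+91+68+238+91 = 821 → 03 35.

0335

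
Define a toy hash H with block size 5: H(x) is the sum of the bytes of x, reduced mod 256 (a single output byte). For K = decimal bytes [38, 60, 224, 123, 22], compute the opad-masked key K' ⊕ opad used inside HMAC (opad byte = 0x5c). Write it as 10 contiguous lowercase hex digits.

7a60bc274a

Key decimal bytes [38, 60, 224, 123, 22] = 26 3c e0 7b 16 is exactly B = 5 bytes: K' = 26 3c e0 7b 16.
XOR each byte with 0x5c: 26⊕5c=7a, 3c⊕5c=60, e0⊕5c=bc, 7b⊕5c=27, 16⊕5c=4a.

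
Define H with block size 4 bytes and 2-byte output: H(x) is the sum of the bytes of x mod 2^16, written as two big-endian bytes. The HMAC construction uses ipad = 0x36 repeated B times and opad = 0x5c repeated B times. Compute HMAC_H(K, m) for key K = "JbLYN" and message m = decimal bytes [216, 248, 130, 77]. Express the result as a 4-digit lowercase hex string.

Key "JbLYN" = 4a 62 4c 59 4e is 5 bytes > B = 4, so hash it first: H(key) = 01 9f, then zero-pad to 4 bytes: K' = 01 9f 00 00.
K' ⊕ ipad = 37 a9 36 36.  K' ⊕ opad = 5d c3 5c 5c.
Inner input = (K'⊕ipad) ∥ m = 37 a9 36 36 ∥ d8 f8 82 4d.
Inner hash: sum = 55+169+54+54+216+248+130+77 = 1003 → 03 eb.
Outer input = (K'⊕opad) ∥ inner = 5d c3 5c 5c ∥ 03 eb.
Outer hash (tag): sum = 93+195+92+92+3+235 = 710 → 02 c6.

02c6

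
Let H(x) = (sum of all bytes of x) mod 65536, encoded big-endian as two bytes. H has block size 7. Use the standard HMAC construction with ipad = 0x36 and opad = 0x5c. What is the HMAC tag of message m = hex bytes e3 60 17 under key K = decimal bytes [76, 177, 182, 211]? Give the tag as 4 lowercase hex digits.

03f0

Key decimal bytes [76, 177, 182, 211] = 4c b1 b6 d3 is 4 bytes ≤ B = 7; zero-pad to 7 bytes: K' = 4c b1 b6 d3 00 00 00.
K' ⊕ ipad = 7a 87 80 e5 36 36 36.  K' ⊕ opad = 10 ed ea 8f 5c 5c 5c.
Inner input = (K'⊕ipad) ∥ m = 7a 87 80 e5 36 36 36 ∥ e3 60 17.
Inner hash: sum = 122+135+128+229+54+54+54+227+96+23 = 1122 → 04 62.
Outer input = (K'⊕opad) ∥ inner = 10 ed ea 8f 5c 5c 5c ∥ 04 62.
Outer hash (tag): sum = 16+237+234+143+92+92+92+4+98 = 1008 → 03 f0.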